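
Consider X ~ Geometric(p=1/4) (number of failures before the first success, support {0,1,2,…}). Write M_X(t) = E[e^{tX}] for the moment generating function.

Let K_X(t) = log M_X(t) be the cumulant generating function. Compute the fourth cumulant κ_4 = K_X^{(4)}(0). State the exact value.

M_X(t) = 1/(4*(1 - 3*e^(t)/4))
K_X(t) = log M_X(t) = -log(1 - 3*e^(t)/4) - 2*log(2)
D^4[K](t) = (108*e^(3*t) + 576*e^(2*t) + 192*e^(t))/(81*e^(4*t) - 432*e^(3*t) + 864*e^(2*t) - 768*e^(t) + 256)

κ_4 = D^4[K](0) = 876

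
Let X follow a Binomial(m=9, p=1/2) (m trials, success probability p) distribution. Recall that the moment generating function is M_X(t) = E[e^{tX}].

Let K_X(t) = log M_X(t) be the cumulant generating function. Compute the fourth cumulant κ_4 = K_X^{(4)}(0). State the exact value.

κ_4 = K^(4)(0) = -9/8

M_X(t) = (e^(t)/2 + 1/2)^9
K_X(t) = log M_X(t) = 9*log(e^(t)/2 + 1/2)
K^(4)(t) = (9*e^(3*t) - 36*e^(2*t) + 9*e^(t))/(e^(4*t) + 4*e^(3*t) + 6*e^(2*t) + 4*e^(t) + 1)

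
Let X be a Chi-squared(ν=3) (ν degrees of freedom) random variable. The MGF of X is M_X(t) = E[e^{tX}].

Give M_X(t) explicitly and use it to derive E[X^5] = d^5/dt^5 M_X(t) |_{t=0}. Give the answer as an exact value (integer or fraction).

M_X(t) = (1 - 2*t)^(-3/2)
D^5[M](t) = 10395/(64*t^6*√(1 - 2*t) - 192*t^5*√(1 - 2*t) + 240*t^4*√(1 - 2*t) - 160*t^3*√(1 - 2*t) + 60*t^2*√(1 - 2*t) - 12*t*√(1 - 2*t) + √(1 - 2*t))

E[X^5] = D^5[M](0) = 10395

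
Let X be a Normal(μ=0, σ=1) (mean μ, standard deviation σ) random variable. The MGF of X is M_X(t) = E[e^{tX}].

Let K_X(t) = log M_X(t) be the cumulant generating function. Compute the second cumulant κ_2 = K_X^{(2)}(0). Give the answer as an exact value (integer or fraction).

κ_2 = d^2K/dt^2 |_{t=0} = 1

M_X(t) = e^(t^2/2)
K_X(t) = log M_X(t) = t^2/2
dK/dt = t
d^2K/dt^2 = 1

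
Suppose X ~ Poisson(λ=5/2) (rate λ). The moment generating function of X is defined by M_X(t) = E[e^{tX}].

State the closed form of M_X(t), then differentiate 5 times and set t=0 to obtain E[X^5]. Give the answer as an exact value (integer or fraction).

M_X(t) = e^(5*e^(t)/2 - 5/2)
D^5[M](t) = (3125*e^(5*t)*e^(5*e^(t)/2) + 12500*e^(4*t)*e^(5*e^(t)/2) + 12500*e^(3*t)*e^(5*e^(t)/2) + 3000*e^(2*t)*e^(5*e^(t)/2) + 80*e^(t)*e^(5*e^(t)/2))*e^(-5/2)/32

E[X^5] = D^5[M](0) = 31205/32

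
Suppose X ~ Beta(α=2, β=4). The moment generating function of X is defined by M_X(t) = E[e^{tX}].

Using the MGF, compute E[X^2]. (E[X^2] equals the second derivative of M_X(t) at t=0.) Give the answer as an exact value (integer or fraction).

E[X^2] = M^(2)(0) = 1/7

M_X(t) = ₁F₁(2; 6; t)
M^(2)(t) = ₁F₁(4; 8; t)/7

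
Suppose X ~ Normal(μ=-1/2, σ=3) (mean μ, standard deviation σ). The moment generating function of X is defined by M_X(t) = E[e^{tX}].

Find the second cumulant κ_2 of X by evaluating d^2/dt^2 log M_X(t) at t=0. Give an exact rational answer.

M_X(t) = e^(9*t^2/2 - t/2)
K_X(t) = log M_X(t) = 9*t^2/2 - t/2
dK/dt = 9*t - 1/2
d^2K/dt^2 = 9

κ_2 = d^2K/dt^2 |_{t=0} = 9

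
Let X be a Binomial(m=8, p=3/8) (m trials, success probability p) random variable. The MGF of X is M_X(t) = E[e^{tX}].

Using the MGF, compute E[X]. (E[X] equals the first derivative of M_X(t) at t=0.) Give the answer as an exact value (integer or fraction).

M_X(t) = (3*e^(t)/8 + 5/8)^8

E[X] = D[M](0) = 3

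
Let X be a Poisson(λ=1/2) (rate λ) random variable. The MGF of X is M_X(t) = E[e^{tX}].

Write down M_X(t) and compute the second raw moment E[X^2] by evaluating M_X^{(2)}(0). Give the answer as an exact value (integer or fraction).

M_X(t) = e^(e^(t)/2 - 1/2)
D^2[M](t) = (e^(2*t)*e^(e^(t)/2) + 2*e^(t)*e^(e^(t)/2))*e^(-1/2)/4

E[X^2] = D^2[M](0) = 3/4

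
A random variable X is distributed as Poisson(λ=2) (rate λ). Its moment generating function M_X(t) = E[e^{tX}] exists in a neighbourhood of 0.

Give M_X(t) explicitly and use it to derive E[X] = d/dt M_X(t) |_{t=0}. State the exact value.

E[X] = D[M](0) = 2

M_X(t) = e^(2*e^(t) - 2)
D[M](t) = 2*e^(-2)*e^(t)*e^(2*e^(t))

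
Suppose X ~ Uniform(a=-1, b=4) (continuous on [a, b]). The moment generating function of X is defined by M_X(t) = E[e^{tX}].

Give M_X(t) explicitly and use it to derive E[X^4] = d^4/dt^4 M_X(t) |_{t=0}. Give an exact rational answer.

M_X(t) = (e^(4*t) - e^(-t))/(5*t)
dM/dt = (4*t*e^(5*t) + t - e^(5*t) + 1)*e^(-t)/(5*t^2)
d^2M/dt^2 = (16*t^2*e^(5*t) - t^2 - 8*t*e^(5*t) - 2*t + 2*e^(5*t) - 2)*e^(-t)/(5*t^3)
d^3M/dt^3 = (64*t^3*e^(5*t) + t^3 - 48*t^2*e^(5*t) + 3*t^2 + 24*t*e^(5*t) + 6*t - 6*e^(5*t) + 6)*e^(-t)/(5*t^4)
d^4M/dt^4 = (256*t^4*e^(5*t) - t^4 - 256*t^3*e^(5*t) - 4*t^3 + 192*t^2*e^(5*t) - 12*t^2 - 96*t*e^(5*t) - 24*t + 24*e^(5*t) - 24)*e^(-t)/(5*t^5)

E[X^4] = d^4M/dt^4 |_{t=0} = 41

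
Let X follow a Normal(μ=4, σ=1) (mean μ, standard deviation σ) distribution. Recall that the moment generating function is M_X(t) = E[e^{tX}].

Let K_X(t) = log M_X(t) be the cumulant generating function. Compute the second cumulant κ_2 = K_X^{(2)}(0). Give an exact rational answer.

κ_2 = K^(2)(0) = 1

M_X(t) = e^(t^2/2 + 4*t)
K_X(t) = log M_X(t) = t^2/2 + 4*t
K^(2)(t) = 1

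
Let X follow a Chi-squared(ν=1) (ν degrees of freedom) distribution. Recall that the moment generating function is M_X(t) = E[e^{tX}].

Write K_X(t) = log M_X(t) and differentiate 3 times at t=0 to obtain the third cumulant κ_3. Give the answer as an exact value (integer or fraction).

M_X(t) = 1/√(1 - 2*t)
K_X(t) = log M_X(t) = -log(1 - 2*t)/2
K′(t) = -1/(2*t - 1)
K′′(t) = 2/(4*t^2 - 4*t + 1)
K′′′(t) = -8/(8*t^3 - 12*t^2 + 6*t - 1)

κ_3 = K′′′(0) = 8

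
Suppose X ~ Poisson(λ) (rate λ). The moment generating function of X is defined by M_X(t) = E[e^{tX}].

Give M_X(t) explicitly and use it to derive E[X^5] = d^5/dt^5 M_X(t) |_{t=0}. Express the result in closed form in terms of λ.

E[X^5] = d^5M/dt^5 |_{t=0} = λ*(λ^4 + 10*λ^3 + 25*λ^2 + 15*λ + 1)

M_X(t) = e^(λ*(e^(t) - 1))
dM/dt = λ*e^(-λ)*e^(t)*e^(λ*e^(t))
d^2M/dt^2 = (λ^2*e^(2*t)*e^(λ*e^(t)) + λ*e^(t)*e^(λ*e^(t)))*e^(-λ)
d^3M/dt^3 = (λ^3*e^(3*t)*e^(λ*e^(t)) + 3*λ^2*e^(2*t)*e^(λ*e^(t)) + λ*e^(t)*e^(λ*e^(t)))*e^(-λ)
d^4M/dt^4 = (λ^4*e^(4*t)*e^(λ*e^(t)) + 6*λ^3*e^(3*t)*e^(λ*e^(t)) + 7*λ^2*e^(2*t)*e^(λ*e^(t)) + λ*e^(t)*e^(λ*e^(t)))*e^(-λ)
d^5M/dt^5 = (λ^5*e^(5*t)*e^(λ*e^(t)) + 10*λ^4*e^(4*t)*e^(λ*e^(t)) + 25*λ^3*e^(3*t)*e^(λ*e^(t)) + 15*λ^2*e^(2*t)*e^(λ*e^(t)) + λ*e^(t)*e^(λ*e^(t)))*e^(-λ)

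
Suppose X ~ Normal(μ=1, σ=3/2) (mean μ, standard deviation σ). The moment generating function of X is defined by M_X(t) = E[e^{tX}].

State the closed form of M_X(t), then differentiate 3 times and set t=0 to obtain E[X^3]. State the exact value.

E[X^3] = D^3[M](0) = 31/4

M_X(t) = e^(9*t^2/8 + t)
D^3[M](t) = 729*t^3*e^(t)*e^(9*t^2/8)/64 + 243*t^2*e^(t)*e^(9*t^2/8)/16 + 351*t*e^(t)*e^(9*t^2/8)/16 + 31*e^(t)*e^(9*t^2/8)/4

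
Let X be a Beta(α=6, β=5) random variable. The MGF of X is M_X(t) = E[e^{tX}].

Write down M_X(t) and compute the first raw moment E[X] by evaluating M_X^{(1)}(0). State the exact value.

E[X] = M^(1)(0) = 6/11

M_X(t) = ₁F₁(6; 11; t)
M^(1)(t) = 6*₁F₁(7; 12; t)/11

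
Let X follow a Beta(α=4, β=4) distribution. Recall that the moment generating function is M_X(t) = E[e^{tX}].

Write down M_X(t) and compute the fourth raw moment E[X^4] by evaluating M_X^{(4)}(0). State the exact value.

M_X(t) = ₁F₁(4; 8; t)
dM/dt = ₁F₁(5; 9; t)/2
d^2M/dt^2 = 5*₁F₁(6; 10; t)/18
d^3M/dt^3 = ₁F₁(7; 11; t)/6
d^4M/dt^4 = 7*₁F₁(8; 12; t)/66

E[X^4] = d^4M/dt^4 |_{t=0} = 7/66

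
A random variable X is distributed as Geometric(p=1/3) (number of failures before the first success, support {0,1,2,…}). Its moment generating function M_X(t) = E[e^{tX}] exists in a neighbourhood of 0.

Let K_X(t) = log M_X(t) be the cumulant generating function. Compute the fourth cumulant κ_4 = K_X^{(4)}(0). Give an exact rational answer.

M_X(t) = 1/(3*(1 - 2*e^(t)/3))
K_X(t) = log M_X(t) = -log(1 - 2*e^(t)/3) - log(3)
K′(t) = -2*e^(t)/(2*e^(t) - 3)
K′′(t) = 6*e^(t)/(4*e^(2*t) - 12*e^(t) + 9)
K′′′(t) = (-12*e^(2*t) - 18*e^(t))/(8*e^(3*t) - 36*e^(2*t) + 54*e^(t) - 27)
K′′′′(t) = (24*e^(3*t) + 144*e^(2*t) + 54*e^(t))/(16*e^(4*t) - 96*e^(3*t) + 216*e^(2*t) - 216*e^(t) + 81)

κ_4 = K′′′′(0) = 222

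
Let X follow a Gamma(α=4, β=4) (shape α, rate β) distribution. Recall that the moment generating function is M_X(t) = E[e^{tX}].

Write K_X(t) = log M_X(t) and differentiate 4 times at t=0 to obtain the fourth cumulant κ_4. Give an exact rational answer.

M_X(t) = 256/(4 - t)^4
K_X(t) = log M_X(t) = -4*log(4 - t) + 8*log(2)
K′(t) = -4/(t - 4)
K′′(t) = 4/(t^2 - 8*t + 16)
K′′′(t) = -8/(t^3 - 12*t^2 + 48*t - 64)
K′′′′(t) = 24/(t^4 - 16*t^3 + 96*t^2 - 256*t + 256)

κ_4 = K′′′′(0) = 3/32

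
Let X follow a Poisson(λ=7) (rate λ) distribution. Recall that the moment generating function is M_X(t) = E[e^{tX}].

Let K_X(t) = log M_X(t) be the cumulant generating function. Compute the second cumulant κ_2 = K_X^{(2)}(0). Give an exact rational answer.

κ_2 = K′′(0) = 7

M_X(t) = e^(7*e^(t) - 7)
K_X(t) = log M_X(t) = 7*e^(t) - 7
K′(t) = 7*e^(t)
K′′(t) = 7*e^(t)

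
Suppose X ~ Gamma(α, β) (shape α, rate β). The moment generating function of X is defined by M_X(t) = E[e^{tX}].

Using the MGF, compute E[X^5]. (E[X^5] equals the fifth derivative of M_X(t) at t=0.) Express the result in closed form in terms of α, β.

E[X^5] = M′′′′′(0) = α*(α^4 + 10*α^3 + 35*α^2 + 50*α + 24)/β^5

M_X(t) = (β/(β - t))^α
M′(t) = -α*β^α*(1/(β - t))^α/(-β + t)
M′′(t) = (α^2*β^α*(1/(β - t))^α + α*β^α*(1/(β - t))^α)/(β^2 - 2*β*t + t^2)
M′′′(t) = (-α^3*β^α*(1/(β - t))^α - 3*α^2*β^α*(1/(β - t))^α - 2*α*β^α*(1/(β - t))^α)/(-β^3 + 3*β^2*t - 3*β*t^2 + t^3)
M′′′′(t) = (α^4*β^α*(1/(β - t))^α + 6*α^3*β^α*(1/(β - t))^α + 11*α^2*β^α*(1/(β - t))^α + 6*α*β^α*(1/(β - t))^α)/(β^4 - 4*β^3*t + 6*β^2*t^2 - 4*β*t^3 + t^4)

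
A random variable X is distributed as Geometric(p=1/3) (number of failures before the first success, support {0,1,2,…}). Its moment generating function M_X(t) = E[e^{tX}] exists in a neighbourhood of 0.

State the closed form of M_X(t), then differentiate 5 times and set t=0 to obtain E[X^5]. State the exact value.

E[X^5] = D^5[M](0) = 9002

M_X(t) = 1/(3*(1 - 2*e^(t)/3))
D^5[M](t) = (32*e^(5*t) + 1248*e^(4*t) + 4752*e^(3*t) + 2808*e^(2*t) + 162*e^(t))/(64*e^(6*t) - 576*e^(5*t) + 2160*e^(4*t) - 4320*e^(3*t) + 4860*e^(2*t) - 2916*e^(t) + 729)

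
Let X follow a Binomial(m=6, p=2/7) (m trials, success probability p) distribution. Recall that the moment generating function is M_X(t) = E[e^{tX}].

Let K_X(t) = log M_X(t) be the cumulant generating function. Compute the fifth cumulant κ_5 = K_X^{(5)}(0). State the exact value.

κ_5 = K′′′′′(0) = -12780/16807

M_X(t) = (2*e^(t)/7 + 5/7)^6
K_X(t) = log M_X(t) = 6*log(2*e^(t)/7 + 5/7)
K′(t) = 12*e^(t)/(2*e^(t) + 5)
K′′(t) = 60*e^(t)/(4*e^(2*t) + 20*e^(t) + 25)
K′′′(t) = (-120*e^(2*t) + 300*e^(t))/(8*e^(3*t) + 60*e^(2*t) + 150*e^(t) + 125)
K′′′′(t) = (240*e^(3*t) - 2400*e^(2*t) + 1500*e^(t))/(16*e^(4*t) + 160*e^(3*t) + 600*e^(2*t) + 1000*e^(t) + 625)
K′′′′′(t) = (-480*e^(4*t) + 13200*e^(3*t) - 33000*e^(2*t) + 7500*e^(t))/(32*e^(5*t) + 400*e^(4*t) + 2000*e^(3*t) + 5000*e^(2*t) + 6250*e^(t) + 3125)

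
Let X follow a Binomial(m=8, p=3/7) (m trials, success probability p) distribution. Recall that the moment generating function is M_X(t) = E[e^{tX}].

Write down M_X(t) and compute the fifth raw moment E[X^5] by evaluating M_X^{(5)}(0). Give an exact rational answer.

M_X(t) = (3*e^(t)/7 + 4/7)^8

E[X^5] = d^5M/dt^5 |_{t=0} = 3560352/2401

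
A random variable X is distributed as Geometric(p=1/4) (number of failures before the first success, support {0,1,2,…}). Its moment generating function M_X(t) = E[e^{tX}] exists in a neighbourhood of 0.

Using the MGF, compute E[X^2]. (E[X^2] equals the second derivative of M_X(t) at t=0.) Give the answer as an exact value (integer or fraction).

E[X^2] = M^(2)(0) = 21

M_X(t) = 1/(4*(1 - 3*e^(t)/4))
M^(2)(t) = (-9*e^(2*t) - 12*e^(t))/(27*e^(3*t) - 108*e^(2*t) + 144*e^(t) - 64)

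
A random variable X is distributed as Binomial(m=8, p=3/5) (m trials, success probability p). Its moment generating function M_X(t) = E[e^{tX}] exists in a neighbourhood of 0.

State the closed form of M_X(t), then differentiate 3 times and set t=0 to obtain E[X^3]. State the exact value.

M_X(t) = (3*e^(t)/5 + 2/5)^8

E[X^3] = D^3[M](0) = 17232/125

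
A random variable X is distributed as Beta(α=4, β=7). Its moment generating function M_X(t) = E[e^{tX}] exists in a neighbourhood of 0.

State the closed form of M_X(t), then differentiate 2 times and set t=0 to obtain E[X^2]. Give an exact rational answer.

M_X(t) = ₁F₁(4; 11; t)
D^2[M](t) = 5*₁F₁(6; 13; t)/33

E[X^2] = D^2[M](0) = 5/33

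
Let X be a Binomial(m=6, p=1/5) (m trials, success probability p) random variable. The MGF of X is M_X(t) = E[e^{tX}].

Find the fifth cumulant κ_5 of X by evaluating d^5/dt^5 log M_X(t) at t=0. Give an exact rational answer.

κ_5 = K′′′′′(0) = -1656/3125

M_X(t) = (e^(t)/5 + 4/5)^6
K_X(t) = log M_X(t) = 6*log(e^(t)/5 + 4/5)
K′(t) = 6*e^(t)/(e^(t) + 4)
K′′(t) = 24*e^(t)/(e^(2*t) + 8*e^(t) + 16)
K′′′(t) = (-24*e^(2*t) + 96*e^(t))/(e^(3*t) + 12*e^(2*t) + 48*e^(t) + 64)
K′′′′(t) = (24*e^(3*t) - 384*e^(2*t) + 384*e^(t))/(e^(4*t) + 16*e^(3*t) + 96*e^(2*t) + 256*e^(t) + 256)
K′′′′′(t) = (-24*e^(4*t) + 1056*e^(3*t) - 4224*e^(2*t) + 1536*e^(t))/(e^(5*t) + 20*e^(4*t) + 160*e^(3*t) + 640*e^(2*t) + 1280*e^(t) + 1024)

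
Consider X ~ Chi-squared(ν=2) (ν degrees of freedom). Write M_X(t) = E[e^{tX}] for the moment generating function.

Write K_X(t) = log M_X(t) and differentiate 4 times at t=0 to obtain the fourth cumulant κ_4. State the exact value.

M_X(t) = 1/(1 - 2*t)
K_X(t) = log M_X(t) = -log(1 - 2*t)
K′(t) = -2/(2*t - 1)
K′′(t) = 4/(4*t^2 - 4*t + 1)
K′′′(t) = -16/(8*t^3 - 12*t^2 + 6*t - 1)
K′′′′(t) = 96/(16*t^4 - 32*t^3 + 24*t^2 - 8*t + 1)

κ_4 = K′′′′(0) = 96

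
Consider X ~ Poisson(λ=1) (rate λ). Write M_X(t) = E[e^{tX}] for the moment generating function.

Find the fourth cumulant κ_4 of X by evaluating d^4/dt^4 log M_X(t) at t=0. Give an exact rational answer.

M_X(t) = e^(e^(t) - 1)
K_X(t) = log M_X(t) = e^(t) - 1
D^4[K](t) = e^(t)

κ_4 = D^4[K](0) = 1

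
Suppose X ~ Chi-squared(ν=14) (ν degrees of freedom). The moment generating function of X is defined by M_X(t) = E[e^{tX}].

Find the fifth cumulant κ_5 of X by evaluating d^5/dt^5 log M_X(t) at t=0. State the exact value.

κ_5 = K^(5)(0) = 5376

M_X(t) = (1 - 2*t)^(-7)
K_X(t) = log M_X(t) = -7*log(1 - 2*t)
K^(5)(t) = -5376/(32*t^5 - 80*t^4 + 80*t^3 - 40*t^2 + 10*t - 1)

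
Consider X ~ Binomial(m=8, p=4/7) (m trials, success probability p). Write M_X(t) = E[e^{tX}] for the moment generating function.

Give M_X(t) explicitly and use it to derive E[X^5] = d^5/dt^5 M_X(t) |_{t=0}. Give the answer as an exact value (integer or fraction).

M_X(t) = (4*e^(t)/7 + 3/7)^8

E[X^5] = M′′′′′(0) = 9716576/2401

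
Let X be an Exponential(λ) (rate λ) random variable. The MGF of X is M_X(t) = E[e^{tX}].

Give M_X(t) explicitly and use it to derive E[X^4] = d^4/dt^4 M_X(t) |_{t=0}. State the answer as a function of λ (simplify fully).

E[X^4] = M^(4)(0) = 24/λ^4

M_X(t) = λ/(λ - t)
M^(4)(t) = -24*λ/(-λ^5 + 5*λ^4*t - 10*λ^3*t^2 + 10*λ^2*t^3 - 5*λ*t^4 + t^5)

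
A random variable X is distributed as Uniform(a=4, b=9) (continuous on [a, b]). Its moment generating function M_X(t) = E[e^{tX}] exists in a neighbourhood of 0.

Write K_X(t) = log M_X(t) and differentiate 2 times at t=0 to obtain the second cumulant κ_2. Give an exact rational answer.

M_X(t) = (e^(9*t) - e^(4*t))/(5*t)
K_X(t) = log M_X(t) = -log(t) + log(e^(9*t) - e^(4*t)) - log(5)
K′(t) = (9*t*e^(5*t) - 4*t - e^(5*t) + 1)/(t*e^(5*t) - t)
K′′(t) = (-25*t^2*e^(5*t) + e^(10*t) - 2*e^(5*t) + 1)/(t^2*e^(10*t) - 2*t^2*e^(5*t) + t^2)

κ_2 = K′′(0) = 25/12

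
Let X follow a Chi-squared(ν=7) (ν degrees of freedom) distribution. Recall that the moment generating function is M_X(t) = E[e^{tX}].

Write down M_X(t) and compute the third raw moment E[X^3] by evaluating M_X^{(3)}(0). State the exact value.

E[X^3] = M^(3)(0) = 693

M_X(t) = (1 - 2*t)^(-7/2)
M^(3)(t) = 693/(64*t^6*√(1 - 2*t) - 192*t^5*√(1 - 2*t) + 240*t^4*√(1 - 2*t) - 160*t^3*√(1 - 2*t) + 60*t^2*√(1 - 2*t) - 12*t*√(1 - 2*t) + √(1 - 2*t))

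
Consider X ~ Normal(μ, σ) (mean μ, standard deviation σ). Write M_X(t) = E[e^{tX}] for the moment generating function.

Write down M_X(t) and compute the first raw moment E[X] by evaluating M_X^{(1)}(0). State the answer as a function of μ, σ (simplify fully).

M_X(t) = e^(μ*t + σ^2*t^2/2)
M′(t) = μ*e^(μ*t)*e^(σ^2*t^2/2) + σ^2*t*e^(μ*t)*e^(σ^2*t^2/2)

E[X] = M′(0) = μ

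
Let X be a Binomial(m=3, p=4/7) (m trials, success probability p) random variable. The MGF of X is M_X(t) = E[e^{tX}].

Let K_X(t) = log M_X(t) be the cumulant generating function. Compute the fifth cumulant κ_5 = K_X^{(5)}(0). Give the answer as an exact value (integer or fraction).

M_X(t) = (4*e^(t)/7 + 3/7)^3
K_X(t) = log M_X(t) = 3*log(4*e^(t)/7 + 3/7)
D^5[K](t) = (-2304*e^(4*t) + 19008*e^(3*t) - 14256*e^(2*t) + 972*e^(t))/(1024*e^(5*t) + 3840*e^(4*t) + 5760*e^(3*t) + 4320*e^(2*t) + 1620*e^(t) + 243)

κ_5 = D^5[K](0) = 3420/16807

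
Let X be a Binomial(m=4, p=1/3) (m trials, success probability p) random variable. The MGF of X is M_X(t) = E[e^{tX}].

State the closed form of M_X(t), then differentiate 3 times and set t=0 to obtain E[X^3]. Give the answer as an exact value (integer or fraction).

M_X(t) = (e^(t)/3 + 2/3)^4
D^3[M](t) = 64*e^(4*t)/81 + 8*e^(3*t)/3 + 64*e^(2*t)/27 + 32*e^(t)/81

E[X^3] = D^3[M](0) = 56/9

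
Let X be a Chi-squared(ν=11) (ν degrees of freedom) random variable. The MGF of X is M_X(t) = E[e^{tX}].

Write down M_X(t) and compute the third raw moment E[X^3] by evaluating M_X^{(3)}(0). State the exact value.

E[X^3] = M′′′(0) = 2145

M_X(t) = (1 - 2*t)^(-11/2)
M′(t) = 11/(64*t^6*√(1 - 2*t) - 192*t^5*√(1 - 2*t) + 240*t^4*√(1 - 2*t) - 160*t^3*√(1 - 2*t) + 60*t^2*√(1 - 2*t) - 12*t*√(1 - 2*t) + √(1 - 2*t))
M′′(t) = -143/(128*t^7*√(1 - 2*t) - 448*t^6*√(1 - 2*t) + 672*t^5*√(1 - 2*t) - 560*t^4*√(1 - 2*t) + 280*t^3*√(1 - 2*t) - 84*t^2*√(1 - 2*t) + 14*t*√(1 - 2*t) - √(1 - 2*t))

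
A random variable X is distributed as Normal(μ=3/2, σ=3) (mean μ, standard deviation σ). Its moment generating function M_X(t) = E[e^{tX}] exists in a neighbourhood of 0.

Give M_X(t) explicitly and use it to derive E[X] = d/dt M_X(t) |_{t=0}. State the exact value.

M_X(t) = e^(9*t^2/2 + 3*t/2)
M′(t) = 9*t*e^(3*t/2)*e^(9*t^2/2) + 3*e^(3*t/2)*e^(9*t^2/2)/2

E[X] = M′(0) = 3/2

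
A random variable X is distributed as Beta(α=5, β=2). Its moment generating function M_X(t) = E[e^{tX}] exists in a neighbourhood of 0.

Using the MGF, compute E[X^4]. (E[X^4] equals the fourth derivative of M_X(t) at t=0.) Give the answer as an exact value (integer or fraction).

M_X(t) = ₁F₁(5; 7; t)
M′(t) = 5*₁F₁(6; 8; t)/7
M′′(t) = 15*₁F₁(7; 9; t)/28
M′′′(t) = 5*₁F₁(8; 10; t)/12
M′′′′(t) = ₁F₁(9; 11; t)/3

E[X^4] = M′′′′(0) = 1/3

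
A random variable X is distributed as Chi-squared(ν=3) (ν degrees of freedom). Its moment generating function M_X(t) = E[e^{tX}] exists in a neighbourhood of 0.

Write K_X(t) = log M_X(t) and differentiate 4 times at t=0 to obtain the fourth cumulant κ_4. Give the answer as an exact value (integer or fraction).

κ_4 = d^4K/dt^4 |_{t=0} = 144

M_X(t) = (1 - 2*t)^(-3/2)
K_X(t) = log M_X(t) = -3*log(1 - 2*t)/2
dK/dt = -3/(2*t - 1)
d^2K/dt^2 = 6/(4*t^2 - 4*t + 1)
d^3K/dt^3 = -24/(8*t^3 - 12*t^2 + 6*t - 1)
d^4K/dt^4 = 144/(16*t^4 - 32*t^3 + 24*t^2 - 8*t + 1)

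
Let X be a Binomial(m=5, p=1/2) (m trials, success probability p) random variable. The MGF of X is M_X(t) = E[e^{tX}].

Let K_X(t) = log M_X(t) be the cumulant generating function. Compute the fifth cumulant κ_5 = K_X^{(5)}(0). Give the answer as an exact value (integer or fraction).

κ_5 = D^5[K](0) = 0

M_X(t) = (e^(t)/2 + 1/2)^5
K_X(t) = log M_X(t) = 5*log(e^(t)/2 + 1/2)
D^5[K](t) = (-5*e^(4*t) + 55*e^(3*t) - 55*e^(2*t) + 5*e^(t))/(e^(5*t) + 5*e^(4*t) + 10*e^(3*t) + 10*e^(2*t) + 5*e^(t) + 1)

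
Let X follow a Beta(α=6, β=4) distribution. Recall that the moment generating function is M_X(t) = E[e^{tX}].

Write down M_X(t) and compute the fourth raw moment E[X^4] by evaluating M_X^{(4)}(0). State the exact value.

M_X(t) = ₁F₁(6; 10; t)
M^(4)(t) = 126*₁F₁(10; 14; t)/715

E[X^4] = M^(4)(0) = 126/715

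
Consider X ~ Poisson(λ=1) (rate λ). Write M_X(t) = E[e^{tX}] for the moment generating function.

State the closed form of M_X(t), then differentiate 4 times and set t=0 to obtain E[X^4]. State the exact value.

M_X(t) = e^(e^(t) - 1)
M^(4)(t) = (e^(4*t)*e^(e^(t)) + 6*e^(3*t)*e^(e^(t)) + 7*e^(2*t)*e^(e^(t)) + e^(t)*e^(e^(t)))*e^(-1)

E[X^4] = M^(4)(0) = 15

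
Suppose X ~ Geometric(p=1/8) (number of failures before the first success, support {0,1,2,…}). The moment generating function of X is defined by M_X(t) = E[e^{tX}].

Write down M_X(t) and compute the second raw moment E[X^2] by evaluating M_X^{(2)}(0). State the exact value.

M_X(t) = 1/(8*(1 - 7*e^(t)/8))
dM/dt = 7*e^(t)/(49*e^(2*t) - 112*e^(t) + 64)
d^2M/dt^2 = (-49*e^(2*t) - 56*e^(t))/(343*e^(3*t) - 1176*e^(2*t) + 1344*e^(t) - 512)

E[X^2] = d^2M/dt^2 |_{t=0} = 105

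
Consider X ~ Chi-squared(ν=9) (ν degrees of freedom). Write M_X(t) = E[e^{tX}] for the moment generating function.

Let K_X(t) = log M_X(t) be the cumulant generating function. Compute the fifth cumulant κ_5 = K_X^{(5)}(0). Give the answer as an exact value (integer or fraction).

M_X(t) = (1 - 2*t)^(-9/2)
K_X(t) = log M_X(t) = -9*log(1 - 2*t)/2
D^5[K](t) = -3456/(32*t^5 - 80*t^4 + 80*t^3 - 40*t^2 + 10*t - 1)

κ_5 = D^5[K](0) = 3456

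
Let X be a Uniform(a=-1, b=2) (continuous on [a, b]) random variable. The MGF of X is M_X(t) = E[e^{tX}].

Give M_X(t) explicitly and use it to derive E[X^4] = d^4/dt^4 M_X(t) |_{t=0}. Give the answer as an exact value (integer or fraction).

E[X^4] = M′′′′(0) = 11/5

M_X(t) = (e^(2*t) - e^(-t))/(3*t)
M′(t) = (2*t*e^(3*t) + t - e^(3*t) + 1)*e^(-t)/(3*t^2)
M′′(t) = (4*t^2*e^(3*t) - t^2 - 4*t*e^(3*t) - 2*t + 2*e^(3*t) - 2)*e^(-t)/(3*t^3)
M′′′(t) = (8*t^3*e^(3*t) + t^3 - 12*t^2*e^(3*t) + 3*t^2 + 12*t*e^(3*t) + 6*t - 6*e^(3*t) + 6)*e^(-t)/(3*t^4)
M′′′′(t) = (16*t^4*e^(3*t) - t^4 - 32*t^3*e^(3*t) - 4*t^3 + 48*t^2*e^(3*t) - 12*t^2 - 48*t*e^(3*t) - 24*t + 24*e^(3*t) - 24)*e^(-t)/(3*t^5)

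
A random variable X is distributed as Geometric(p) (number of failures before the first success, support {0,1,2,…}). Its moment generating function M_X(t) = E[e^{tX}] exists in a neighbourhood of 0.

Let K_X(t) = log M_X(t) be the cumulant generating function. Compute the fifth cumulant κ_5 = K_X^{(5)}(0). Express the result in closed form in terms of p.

M_X(t) = p/(-(1 - p)*e^(t) + 1)
K_X(t) = log M_X(t) = log(p) - log(-(1 - p)*e^(t) + 1)

κ_5 = D^5[K](0) = (p^4 - 15*p^3 + 50*p^2 - 60*p + 24)/p^5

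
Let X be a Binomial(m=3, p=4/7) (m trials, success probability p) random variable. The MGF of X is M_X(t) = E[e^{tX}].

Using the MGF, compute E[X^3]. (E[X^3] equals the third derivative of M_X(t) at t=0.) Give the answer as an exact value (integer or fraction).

M_X(t) = (4*e^(t)/7 + 3/7)^3
M^(3)(t) = 1728*e^(3*t)/343 + 1152*e^(2*t)/343 + 108*e^(t)/343

E[X^3] = M^(3)(0) = 2988/343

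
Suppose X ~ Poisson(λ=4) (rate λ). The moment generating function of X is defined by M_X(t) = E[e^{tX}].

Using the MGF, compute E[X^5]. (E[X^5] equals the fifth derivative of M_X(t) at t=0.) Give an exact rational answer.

E[X^5] = D^5[M](0) = 5428

M_X(t) = e^(4*e^(t) - 4)
D^5[M](t) = (1024*e^(5*t)*e^(4*e^(t)) + 2560*e^(4*t)*e^(4*e^(t)) + 1600*e^(3*t)*e^(4*e^(t)) + 240*e^(2*t)*e^(4*e^(t)) + 4*e^(t)*e^(4*e^(t)))*e^(-4)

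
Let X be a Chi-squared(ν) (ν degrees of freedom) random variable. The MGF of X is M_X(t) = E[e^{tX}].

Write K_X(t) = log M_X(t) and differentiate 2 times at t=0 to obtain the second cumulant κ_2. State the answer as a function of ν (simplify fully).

M_X(t) = (1 - 2*t)^(-ν/2)
K_X(t) = log M_X(t) = -ν*log(1 - 2*t)/2
D^2[K](t) = 2*ν/(4*t^2 - 4*t + 1)

κ_2 = D^2[K](0) = 2*ν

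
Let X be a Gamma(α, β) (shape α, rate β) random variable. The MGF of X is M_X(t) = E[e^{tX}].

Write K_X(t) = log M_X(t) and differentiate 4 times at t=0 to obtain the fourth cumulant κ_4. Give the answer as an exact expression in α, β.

M_X(t) = (β/(β - t))^α
K_X(t) = log M_X(t) = α*(log(β) - log(β - t))
K^(4)(t) = 6*α/(β^4 - 4*β^3*t + 6*β^2*t^2 - 4*β*t^3 + t^4)

κ_4 = K^(4)(0) = 6*α/β^4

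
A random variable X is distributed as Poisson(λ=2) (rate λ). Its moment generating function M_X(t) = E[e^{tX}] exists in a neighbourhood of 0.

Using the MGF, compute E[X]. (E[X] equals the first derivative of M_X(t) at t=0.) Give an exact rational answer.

M_X(t) = e^(2*e^(t) - 2)
M^(1)(t) = 2*e^(-2)*e^(t)*e^(2*e^(t))

E[X] = M^(1)(0) = 2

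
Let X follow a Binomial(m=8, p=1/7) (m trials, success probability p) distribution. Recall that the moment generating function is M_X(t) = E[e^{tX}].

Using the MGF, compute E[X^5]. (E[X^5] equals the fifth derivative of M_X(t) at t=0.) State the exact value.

E[X^5] = M^(5)(0) = 120464/2401

M_X(t) = (e^(t)/7 + 6/7)^8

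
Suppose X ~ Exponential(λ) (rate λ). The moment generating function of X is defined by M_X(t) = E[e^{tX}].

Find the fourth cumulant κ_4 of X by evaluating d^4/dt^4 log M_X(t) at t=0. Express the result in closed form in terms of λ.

M_X(t) = λ/(λ - t)
K_X(t) = log M_X(t) = log(λ) - log(λ - t)
K′(t) = -1/(-λ + t)
K′′(t) = 1/(λ^2 - 2*λ*t + t^2)
K′′′(t) = -2/(-λ^3 + 3*λ^2*t - 3*λ*t^2 + t^3)
K′′′′(t) = 6/(λ^4 - 4*λ^3*t + 6*λ^2*t^2 - 4*λ*t^3 + t^4)

κ_4 = K′′′′(0) = 6/λ^4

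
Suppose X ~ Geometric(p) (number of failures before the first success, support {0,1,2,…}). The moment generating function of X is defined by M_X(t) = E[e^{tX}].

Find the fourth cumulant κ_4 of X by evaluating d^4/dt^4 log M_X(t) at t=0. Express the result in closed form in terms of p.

M_X(t) = p/(-(1 - p)*e^(t) + 1)
K_X(t) = log M_X(t) = log(p) - log(-(1 - p)*e^(t) + 1)

κ_4 = K^(4)(0) = (-p^3 + 7*p^2 - 12*p + 6)/p^4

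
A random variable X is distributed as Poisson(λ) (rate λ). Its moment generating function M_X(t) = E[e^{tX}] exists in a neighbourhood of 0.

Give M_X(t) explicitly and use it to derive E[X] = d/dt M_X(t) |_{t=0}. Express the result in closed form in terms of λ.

E[X] = D[M](0) = λ

M_X(t) = e^(λ*(e^(t) - 1))
D[M](t) = λ*e^(-λ)*e^(t)*e^(λ*e^(t))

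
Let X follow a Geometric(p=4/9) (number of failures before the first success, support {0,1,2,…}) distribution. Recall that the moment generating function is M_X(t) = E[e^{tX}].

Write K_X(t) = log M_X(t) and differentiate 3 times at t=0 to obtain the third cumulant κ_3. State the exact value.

κ_3 = K′′′(0) = 315/32

M_X(t) = 4/(9*(1 - 5*e^(t)/9))
K_X(t) = log M_X(t) = -log(1 - 5*e^(t)/9) - 2*log(3) + 2*log(2)
K′(t) = -5*e^(t)/(5*e^(t) - 9)
K′′(t) = 45*e^(t)/(25*e^(2*t) - 90*e^(t) + 81)
K′′′(t) = (-225*e^(2*t) - 405*e^(t))/(125*e^(3*t) - 675*e^(2*t) + 1215*e^(t) - 729)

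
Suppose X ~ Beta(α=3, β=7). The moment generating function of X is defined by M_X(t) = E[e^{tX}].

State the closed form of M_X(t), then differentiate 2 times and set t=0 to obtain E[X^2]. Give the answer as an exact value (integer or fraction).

M_X(t) = ₁F₁(3; 10; t)
M′(t) = 3*₁F₁(4; 11; t)/10
M′′(t) = 6*₁F₁(5; 12; t)/55

E[X^2] = M′′(0) = 6/55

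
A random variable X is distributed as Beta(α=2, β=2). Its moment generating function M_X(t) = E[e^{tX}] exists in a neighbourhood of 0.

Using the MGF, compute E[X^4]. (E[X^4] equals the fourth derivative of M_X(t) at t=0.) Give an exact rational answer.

M_X(t) = ₁F₁(2; 4; t)
M^(4)(t) = ₁F₁(6; 8; t)/7

E[X^4] = M^(4)(0) = 1/7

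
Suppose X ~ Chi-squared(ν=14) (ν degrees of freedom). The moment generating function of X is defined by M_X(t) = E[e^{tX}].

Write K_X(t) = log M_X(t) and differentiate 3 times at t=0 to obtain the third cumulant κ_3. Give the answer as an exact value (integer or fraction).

M_X(t) = (1 - 2*t)^(-7)
K_X(t) = log M_X(t) = -7*log(1 - 2*t)
D^3[K](t) = -112/(8*t^3 - 12*t^2 + 6*t - 1)

κ_3 = D^3[K](0) = 112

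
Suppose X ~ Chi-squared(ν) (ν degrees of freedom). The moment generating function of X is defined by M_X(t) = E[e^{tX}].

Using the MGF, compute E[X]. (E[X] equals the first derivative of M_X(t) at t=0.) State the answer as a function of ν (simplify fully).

M_X(t) = (1 - 2*t)^(-ν/2)
D[M](t) = -ν/(2*t*(1 - 2*t)^(ν/2) - (1 - 2*t)^(ν/2))

E[X] = D[M](0) = ν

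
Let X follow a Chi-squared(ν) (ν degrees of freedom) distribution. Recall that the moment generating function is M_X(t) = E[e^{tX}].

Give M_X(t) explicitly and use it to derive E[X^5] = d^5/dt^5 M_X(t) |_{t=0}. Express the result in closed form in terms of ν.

M_X(t) = (1 - 2*t)^(-ν/2)

E[X^5] = D^5[M](0) = ν*(ν^4 + 20*ν^3 + 140*ν^2 + 400*ν + 384)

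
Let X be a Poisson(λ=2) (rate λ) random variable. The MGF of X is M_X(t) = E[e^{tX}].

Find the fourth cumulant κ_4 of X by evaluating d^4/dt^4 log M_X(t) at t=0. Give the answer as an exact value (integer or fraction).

M_X(t) = e^(2*e^(t) - 2)
K_X(t) = log M_X(t) = 2*e^(t) - 2
K^(4)(t) = 2*e^(t)

κ_4 = K^(4)(0) = 2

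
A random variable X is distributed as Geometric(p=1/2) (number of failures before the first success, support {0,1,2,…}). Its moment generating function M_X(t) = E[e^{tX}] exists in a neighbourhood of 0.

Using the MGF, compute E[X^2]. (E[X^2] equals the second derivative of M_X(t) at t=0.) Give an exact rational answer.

E[X^2] = d^2M/dt^2 |_{t=0} = 3

M_X(t) = 1/(2*(1 - e^(t)/2))
dM/dt = e^(t)/(e^(2*t) - 4*e^(t) + 4)
d^2M/dt^2 = (-e^(2*t) - 2*e^(t))/(e^(3*t) - 6*e^(2*t) + 12*e^(t) - 8)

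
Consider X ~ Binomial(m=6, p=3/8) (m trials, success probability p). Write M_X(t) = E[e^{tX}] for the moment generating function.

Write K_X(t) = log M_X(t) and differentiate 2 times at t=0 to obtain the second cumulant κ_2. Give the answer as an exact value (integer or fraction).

M_X(t) = (3*e^(t)/8 + 5/8)^6
K_X(t) = log M_X(t) = 6*log(3*e^(t)/8 + 5/8)
K^(2)(t) = 90*e^(t)/(9*e^(2*t) + 30*e^(t) + 25)

κ_2 = K^(2)(0) = 45/32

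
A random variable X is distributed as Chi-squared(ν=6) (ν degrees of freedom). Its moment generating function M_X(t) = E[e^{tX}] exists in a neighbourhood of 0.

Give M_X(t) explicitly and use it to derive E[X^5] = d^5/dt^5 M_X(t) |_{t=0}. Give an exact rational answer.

M_X(t) = (1 - 2*t)^(-3)
dM/dt = 6/(16*t^4 - 32*t^3 + 24*t^2 - 8*t + 1)
d^2M/dt^2 = -48/(32*t^5 - 80*t^4 + 80*t^3 - 40*t^2 + 10*t - 1)
d^3M/dt^3 = 480/(64*t^6 - 192*t^5 + 240*t^4 - 160*t^3 + 60*t^2 - 12*t + 1)
d^4M/dt^4 = -5760/(128*t^7 - 448*t^6 + 672*t^5 - 560*t^4 + 280*t^3 - 84*t^2 + 14*t - 1)
d^5M/dt^5 = 80640/(256*t^8 - 1024*t^7 + 1792*t^6 - 1792*t^5 + 1120*t^4 - 448*t^3 + 112*t^2 - 16*t + 1)

E[X^5] = d^5M/dt^5 |_{t=0} = 80640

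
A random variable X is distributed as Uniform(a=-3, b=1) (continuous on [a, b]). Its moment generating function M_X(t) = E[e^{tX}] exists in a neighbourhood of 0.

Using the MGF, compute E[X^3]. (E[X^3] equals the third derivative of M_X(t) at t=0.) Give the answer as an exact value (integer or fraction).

M_X(t) = (e^(t) - e^(-3*t))/(4*t)
M′(t) = (t*e^(4*t) + 3*t - e^(4*t) + 1)*e^(-3*t)/(4*t^2)
M′′(t) = (t^2*e^(4*t) - 9*t^2 - 2*t*e^(4*t) - 6*t + 2*e^(4*t) - 2)*e^(-3*t)/(4*t^3)
M′′′(t) = (t^3*e^(4*t) + 27*t^3 - 3*t^2*e^(4*t) + 27*t^2 + 6*t*e^(4*t) + 18*t - 6*e^(4*t) + 6)*e^(-3*t)/(4*t^4)

E[X^3] = M′′′(0) = -5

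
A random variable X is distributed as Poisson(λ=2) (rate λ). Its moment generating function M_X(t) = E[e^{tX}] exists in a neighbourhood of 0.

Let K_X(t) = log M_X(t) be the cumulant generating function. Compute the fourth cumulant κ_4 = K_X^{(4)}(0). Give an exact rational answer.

κ_4 = D^4[K](0) = 2

M_X(t) = e^(2*e^(t) - 2)
K_X(t) = log M_X(t) = 2*e^(t) - 2
D^4[K](t) = 2*e^(t)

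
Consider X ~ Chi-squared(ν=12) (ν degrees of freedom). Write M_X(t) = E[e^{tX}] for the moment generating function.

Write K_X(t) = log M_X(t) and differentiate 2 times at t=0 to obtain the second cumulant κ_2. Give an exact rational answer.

κ_2 = D^2[K](0) = 24

M_X(t) = (1 - 2*t)^(-6)
K_X(t) = log M_X(t) = -6*log(1 - 2*t)
D^2[K](t) = 24/(4*t^2 - 4*t + 1)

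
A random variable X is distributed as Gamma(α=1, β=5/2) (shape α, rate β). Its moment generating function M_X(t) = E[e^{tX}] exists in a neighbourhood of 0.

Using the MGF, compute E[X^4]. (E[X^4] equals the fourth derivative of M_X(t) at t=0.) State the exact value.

M_X(t) = 5/(2*(5/2 - t))
dM/dt = 10/(4*t^2 - 20*t + 25)
d^2M/dt^2 = -40/(8*t^3 - 60*t^2 + 150*t - 125)
d^3M/dt^3 = 240/(16*t^4 - 160*t^3 + 600*t^2 - 1000*t + 625)
d^4M/dt^4 = -1920/(32*t^5 - 400*t^4 + 2000*t^3 - 5000*t^2 + 6250*t - 3125)

E[X^4] = d^4M/dt^4 |_{t=0} = 384/625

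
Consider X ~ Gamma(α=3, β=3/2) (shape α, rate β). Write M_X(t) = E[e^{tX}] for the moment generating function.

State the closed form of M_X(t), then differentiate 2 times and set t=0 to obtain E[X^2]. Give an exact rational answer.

M_X(t) = 27/(8*(3/2 - t)^3)
M′(t) = 162/(16*t^4 - 96*t^3 + 216*t^2 - 216*t + 81)
M′′(t) = -1296/(32*t^5 - 240*t^4 + 720*t^3 - 1080*t^2 + 810*t - 243)

E[X^2] = M′′(0) = 16/3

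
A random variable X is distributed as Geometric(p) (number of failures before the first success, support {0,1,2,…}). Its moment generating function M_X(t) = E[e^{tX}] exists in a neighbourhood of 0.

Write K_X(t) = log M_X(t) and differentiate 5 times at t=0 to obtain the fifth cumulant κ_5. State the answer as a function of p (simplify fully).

M_X(t) = p/(-(1 - p)*e^(t) + 1)
K_X(t) = log M_X(t) = log(p) - log(-(1 - p)*e^(t) + 1)
dK/dt = (-p*e^(t) + e^(t))/(p*e^(t) - e^(t) + 1)
d^2K/dt^2 = (-p*e^(t) + e^(t))/(p^2*e^(2*t) - 2*p*e^(2*t) + 2*p*e^(t) + e^(2*t) - 2*e^(t) + 1)

κ_5 = d^5K/dt^5 |_{t=0} = (p^4 - 15*p^3 + 50*p^2 - 60*p + 24)/p^5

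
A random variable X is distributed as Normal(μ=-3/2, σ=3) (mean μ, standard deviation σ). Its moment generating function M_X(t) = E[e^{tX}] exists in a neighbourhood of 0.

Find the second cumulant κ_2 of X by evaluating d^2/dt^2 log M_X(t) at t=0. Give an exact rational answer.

M_X(t) = e^(9*t^2/2 - 3*t/2)
K_X(t) = log M_X(t) = 9*t^2/2 - 3*t/2
dK/dt = 9*t - 3/2
d^2K/dt^2 = 9

κ_2 = d^2K/dt^2 |_{t=0} = 9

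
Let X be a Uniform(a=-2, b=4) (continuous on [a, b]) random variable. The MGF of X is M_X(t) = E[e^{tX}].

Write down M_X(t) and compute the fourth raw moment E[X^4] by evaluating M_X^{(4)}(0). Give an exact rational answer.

E[X^4] = d^4M/dt^4 |_{t=0} = 176/5

M_X(t) = (e^(4*t) - e^(-2*t))/(6*t)
dM/dt = (4*t*e^(6*t) + 2*t - e^(6*t) + 1)*e^(-2*t)/(6*t^2)
d^2M/dt^2 = (8*t^2*e^(6*t) - 2*t^2 - 4*t*e^(6*t) - 2*t + e^(6*t) - 1)*e^(-2*t)/(3*t^3)
d^3M/dt^3 = (32*t^3*e^(6*t) + 4*t^3 - 24*t^2*e^(6*t) + 6*t^2 + 12*t*e^(6*t) + 6*t - 3*e^(6*t) + 3)*e^(-2*t)/(3*t^4)
d^4M/dt^4 = (128*t^4*e^(6*t) - 8*t^4 - 128*t^3*e^(6*t) - 16*t^3 + 96*t^2*e^(6*t) - 24*t^2 - 48*t*e^(6*t) - 24*t + 12*e^(6*t) - 12)*e^(-2*t)/(3*t^5)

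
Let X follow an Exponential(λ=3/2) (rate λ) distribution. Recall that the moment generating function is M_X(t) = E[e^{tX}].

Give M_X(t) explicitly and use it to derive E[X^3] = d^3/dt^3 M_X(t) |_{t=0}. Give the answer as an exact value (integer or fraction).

M_X(t) = 3/(2*(3/2 - t))
D^3[M](t) = 144/(16*t^4 - 96*t^3 + 216*t^2 - 216*t + 81)

E[X^3] = D^3[M](0) = 16/9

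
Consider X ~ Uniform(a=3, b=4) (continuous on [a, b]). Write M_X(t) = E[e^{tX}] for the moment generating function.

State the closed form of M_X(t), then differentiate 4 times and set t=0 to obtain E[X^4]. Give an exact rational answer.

M_X(t) = (e^(4*t) - e^(3*t))/t

E[X^4] = M^(4)(0) = 781/5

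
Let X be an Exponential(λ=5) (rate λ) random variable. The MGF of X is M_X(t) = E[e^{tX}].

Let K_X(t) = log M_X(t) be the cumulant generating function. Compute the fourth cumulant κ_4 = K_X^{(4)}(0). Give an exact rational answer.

M_X(t) = 5/(5 - t)
K_X(t) = log M_X(t) = -log(5 - t) + log(5)
dK/dt = -1/(t - 5)
d^2K/dt^2 = 1/(t^2 - 10*t + 25)
d^3K/dt^3 = -2/(t^3 - 15*t^2 + 75*t - 125)
d^4K/dt^4 = 6/(t^4 - 20*t^3 + 150*t^2 - 500*t + 625)

κ_4 = d^4K/dt^4 |_{t=0} = 6/625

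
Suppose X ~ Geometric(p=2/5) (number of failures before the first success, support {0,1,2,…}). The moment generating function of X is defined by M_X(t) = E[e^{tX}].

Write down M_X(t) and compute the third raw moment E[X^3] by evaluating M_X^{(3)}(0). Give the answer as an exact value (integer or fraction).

E[X^3] = M′′′(0) = 141/4

M_X(t) = 2/(5*(1 - 3*e^(t)/5))
M′(t) = 6*e^(t)/(9*e^(2*t) - 30*e^(t) + 25)
M′′(t) = (-18*e^(2*t) - 30*e^(t))/(27*e^(3*t) - 135*e^(2*t) + 225*e^(t) - 125)
M′′′(t) = (54*e^(3*t) + 360*e^(2*t) + 150*e^(t))/(81*e^(4*t) - 540*e^(3*t) + 1350*e^(2*t) - 1500*e^(t) + 625)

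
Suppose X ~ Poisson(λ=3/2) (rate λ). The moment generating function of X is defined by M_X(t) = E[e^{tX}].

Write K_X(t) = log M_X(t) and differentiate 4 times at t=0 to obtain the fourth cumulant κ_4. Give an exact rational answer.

κ_4 = K^(4)(0) = 3/2

M_X(t) = e^(3*e^(t)/2 - 3/2)
K_X(t) = log M_X(t) = 3*e^(t)/2 - 3/2
K^(4)(t) = 3*e^(t)/2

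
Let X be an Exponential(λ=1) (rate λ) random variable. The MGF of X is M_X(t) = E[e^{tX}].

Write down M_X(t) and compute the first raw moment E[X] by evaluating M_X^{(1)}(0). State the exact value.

E[X] = M′(0) = 1

M_X(t) = 1/(1 - t)
M′(t) = 1/(t^2 - 2*t + 1)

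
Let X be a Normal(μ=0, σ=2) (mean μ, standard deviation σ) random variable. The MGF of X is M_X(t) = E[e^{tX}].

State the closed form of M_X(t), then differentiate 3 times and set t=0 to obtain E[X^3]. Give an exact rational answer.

E[X^3] = D^3[M](0) = 0

M_X(t) = e^(2*t^2)
D^3[M](t) = 64*t^3*e^(2*t^2) + 48*t*e^(2*t^2)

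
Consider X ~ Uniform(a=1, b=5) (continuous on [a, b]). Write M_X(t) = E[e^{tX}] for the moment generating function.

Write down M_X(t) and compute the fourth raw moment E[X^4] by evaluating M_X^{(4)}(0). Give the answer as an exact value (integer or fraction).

M_X(t) = (e^(5*t) - e^(t))/(4*t)
M^(4)(t) = (625*t^4*e^(5*t) - t^4*e^(t) - 500*t^3*e^(5*t) + 4*t^3*e^(t) + 300*t^2*e^(5*t) - 12*t^2*e^(t) - 120*t*e^(5*t) + 24*t*e^(t) + 24*e^(5*t) - 24*e^(t))/(4*t^5)

E[X^4] = M^(4)(0) = 781/5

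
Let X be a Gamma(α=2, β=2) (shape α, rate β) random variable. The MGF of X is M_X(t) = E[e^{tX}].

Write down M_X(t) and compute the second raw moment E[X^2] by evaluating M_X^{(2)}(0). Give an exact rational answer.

M_X(t) = 4/(2 - t)^2
M′(t) = -8/(t^3 - 6*t^2 + 12*t - 8)
M′′(t) = 24/(t^4 - 8*t^3 + 24*t^2 - 32*t + 16)

E[X^2] = M′′(0) = 3/2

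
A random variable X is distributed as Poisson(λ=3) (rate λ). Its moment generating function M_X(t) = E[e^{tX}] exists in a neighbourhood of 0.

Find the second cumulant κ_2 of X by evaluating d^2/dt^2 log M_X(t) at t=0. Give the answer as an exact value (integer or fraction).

κ_2 = K′′(0) = 3

M_X(t) = e^(3*e^(t) - 3)
K_X(t) = log M_X(t) = 3*e^(t) - 3
K′(t) = 3*e^(t)
K′′(t) = 3*e^(t)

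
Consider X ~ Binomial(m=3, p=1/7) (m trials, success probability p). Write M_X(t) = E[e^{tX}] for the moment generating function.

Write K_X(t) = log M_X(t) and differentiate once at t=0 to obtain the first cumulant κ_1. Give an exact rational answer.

M_X(t) = (e^(t)/7 + 6/7)^3
K_X(t) = log M_X(t) = 3*log(e^(t)/7 + 6/7)
K′(t) = 3*e^(t)/(e^(t) + 6)

κ_1 = K′(0) = 3/7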